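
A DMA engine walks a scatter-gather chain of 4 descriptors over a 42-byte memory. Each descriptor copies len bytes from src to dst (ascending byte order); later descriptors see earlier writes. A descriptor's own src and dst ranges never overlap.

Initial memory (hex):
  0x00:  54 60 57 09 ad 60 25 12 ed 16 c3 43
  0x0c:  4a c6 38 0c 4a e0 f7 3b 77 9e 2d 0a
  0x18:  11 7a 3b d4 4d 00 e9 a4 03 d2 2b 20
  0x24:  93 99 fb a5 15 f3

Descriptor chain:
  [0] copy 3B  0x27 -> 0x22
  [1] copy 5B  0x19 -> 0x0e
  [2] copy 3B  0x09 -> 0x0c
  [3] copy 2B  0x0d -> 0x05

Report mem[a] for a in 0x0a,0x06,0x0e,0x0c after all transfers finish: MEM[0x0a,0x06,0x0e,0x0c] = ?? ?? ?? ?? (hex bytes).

  after D0: wrote 3B at 0x22 = a515f3
  after D1: wrote 5B at 0x0e = 7a3bd44d00
  after D2: wrote 3B at 0x0c = 16c343
  after D3: wrote 2B at 0x05 = c343
query mem[0x0a]=0xc3, mem[0x06]=0x43, mem[0x0e]=0x43, mem[0x0c]=0x16

MEM[0x0a,0x06,0x0e,0x0c] = c3 43 43 16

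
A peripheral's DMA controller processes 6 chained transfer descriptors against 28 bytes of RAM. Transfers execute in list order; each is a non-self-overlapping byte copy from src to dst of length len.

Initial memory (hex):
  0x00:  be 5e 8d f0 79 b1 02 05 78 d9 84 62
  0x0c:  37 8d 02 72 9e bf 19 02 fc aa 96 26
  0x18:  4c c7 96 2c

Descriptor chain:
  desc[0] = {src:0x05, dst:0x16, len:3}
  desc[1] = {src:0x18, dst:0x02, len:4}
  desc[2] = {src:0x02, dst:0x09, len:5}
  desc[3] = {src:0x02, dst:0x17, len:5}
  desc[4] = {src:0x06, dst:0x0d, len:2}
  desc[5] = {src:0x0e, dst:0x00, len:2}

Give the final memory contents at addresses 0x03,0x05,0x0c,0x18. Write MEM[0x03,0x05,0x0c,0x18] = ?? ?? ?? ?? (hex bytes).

[0] 0x05->0x16 len=3 : b1 02 05
[1] 0x18->0x02 len=4 : 05 c7 96 2c
[2] 0x02->0x09 len=5 : 05 c7 96 2c 02
[3] 0x02->0x17 len=5 : 05 c7 96 2c 02
[4] 0x06->0x0d len=2 : 02 05
[5] 0x0e->0x00 len=2 : 05 72
query mem[0x03]=0xc7, mem[0x05]=0x2c, mem[0x0c]=0x2c, mem[0x18]=0xc7

MEM[0x03,0x05,0x0c,0x18] = c7 2c 2c c7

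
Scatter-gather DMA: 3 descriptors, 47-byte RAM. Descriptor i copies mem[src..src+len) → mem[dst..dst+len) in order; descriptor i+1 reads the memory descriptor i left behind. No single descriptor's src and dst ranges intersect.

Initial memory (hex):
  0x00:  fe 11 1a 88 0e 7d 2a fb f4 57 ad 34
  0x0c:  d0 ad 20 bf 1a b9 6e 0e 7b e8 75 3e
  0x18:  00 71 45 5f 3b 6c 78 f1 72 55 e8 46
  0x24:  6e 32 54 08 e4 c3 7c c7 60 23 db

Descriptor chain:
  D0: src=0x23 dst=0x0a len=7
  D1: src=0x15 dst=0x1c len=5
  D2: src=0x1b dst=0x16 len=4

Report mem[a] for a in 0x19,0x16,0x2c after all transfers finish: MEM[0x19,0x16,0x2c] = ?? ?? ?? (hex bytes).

MEM[0x19,0x16,0x2c] = 3e 5f 60

D0: mem[0x0a..0x10] <- [46 6e 32 54 08 e4 c3]
D1: mem[0x1c..0x20] <- [e8 75 3e 00 71]
D2: mem[0x16..0x19] <- [5f e8 75 3e]
query mem[0x19]=0x3e, mem[0x16]=0x5f, mem[0x2c]=0x60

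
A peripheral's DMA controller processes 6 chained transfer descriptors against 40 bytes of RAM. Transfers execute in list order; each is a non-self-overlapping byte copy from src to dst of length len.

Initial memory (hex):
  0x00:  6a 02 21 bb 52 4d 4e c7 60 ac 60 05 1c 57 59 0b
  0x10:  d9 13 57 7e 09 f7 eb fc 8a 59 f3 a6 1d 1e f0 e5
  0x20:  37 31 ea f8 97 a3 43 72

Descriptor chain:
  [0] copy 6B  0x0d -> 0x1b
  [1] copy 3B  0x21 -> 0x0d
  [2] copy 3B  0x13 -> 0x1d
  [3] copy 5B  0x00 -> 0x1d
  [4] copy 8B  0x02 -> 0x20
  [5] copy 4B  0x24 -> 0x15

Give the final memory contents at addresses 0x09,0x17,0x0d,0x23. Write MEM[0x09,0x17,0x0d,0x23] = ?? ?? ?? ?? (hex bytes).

MEM[0x09,0x17,0x0d,0x23] = ac 60 31 4d

#0 dst[0x1b+6] := {0x57,0x59,0x0b,0xd9,0x13,0x57}
#1 dst[0x0d+3] := {0x31,0xea,0xf8}
#2 dst[0x1d+3] := {0x7e,0x09,0xf7}
#3 dst[0x1d+5] := {0x6a,0x02,0x21,0xbb,0x52}
#4 dst[0x20+8] := {0x21,0xbb,0x52,0x4d,0x4e,0xc7,0x60,0xac}
#5 dst[0x15+4] := {0x4e,0xc7,0x60,0xac}
query mem[0x09]=0xac, mem[0x17]=0x60, mem[0x0d]=0x31, mem[0x23]=0x4d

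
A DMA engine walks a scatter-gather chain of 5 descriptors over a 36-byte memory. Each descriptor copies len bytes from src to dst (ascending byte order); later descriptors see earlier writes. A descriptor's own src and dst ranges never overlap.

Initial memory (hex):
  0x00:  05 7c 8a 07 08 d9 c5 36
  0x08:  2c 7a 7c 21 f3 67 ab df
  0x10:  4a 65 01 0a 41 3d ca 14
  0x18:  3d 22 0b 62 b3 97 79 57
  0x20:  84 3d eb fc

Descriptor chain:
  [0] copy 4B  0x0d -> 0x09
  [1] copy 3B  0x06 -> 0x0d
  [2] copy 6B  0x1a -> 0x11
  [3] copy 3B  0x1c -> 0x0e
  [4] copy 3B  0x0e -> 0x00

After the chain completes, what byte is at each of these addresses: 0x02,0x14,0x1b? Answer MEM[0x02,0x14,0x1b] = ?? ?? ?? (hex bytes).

D0: mem[0x09..0x0c] <- [67 ab df 4a]
D1: mem[0x0d..0x0f] <- [c5 36 2c]
D2: mem[0x11..0x16] <- [0b 62 b3 97 79 57]
D3: mem[0x0e..0x10] <- [b3 97 79]
D4: mem[0x00..0x02] <- [b3 97 79]
query mem[0x02]=0x79, mem[0x14]=0x97, mem[0x1b]=0x62

MEM[0x02,0x14,0x1b] = 79 97 62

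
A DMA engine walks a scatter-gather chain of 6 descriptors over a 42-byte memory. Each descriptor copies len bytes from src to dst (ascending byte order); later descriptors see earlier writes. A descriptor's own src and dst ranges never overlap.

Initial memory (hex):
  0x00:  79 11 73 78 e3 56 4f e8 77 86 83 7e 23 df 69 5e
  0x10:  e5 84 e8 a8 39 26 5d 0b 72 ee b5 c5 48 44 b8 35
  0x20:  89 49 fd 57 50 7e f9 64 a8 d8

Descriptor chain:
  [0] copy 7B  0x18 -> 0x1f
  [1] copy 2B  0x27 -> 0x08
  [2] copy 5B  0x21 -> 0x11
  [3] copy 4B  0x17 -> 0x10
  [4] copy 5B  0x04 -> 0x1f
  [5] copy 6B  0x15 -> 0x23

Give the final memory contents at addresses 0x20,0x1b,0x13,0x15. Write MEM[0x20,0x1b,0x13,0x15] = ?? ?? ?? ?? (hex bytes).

MEM[0x20,0x1b,0x13,0x15] = 56 c5 b5 b8

  after D0: wrote 7B at 0x1f = 72eeb5c54844b8
  after D1: wrote 2B at 0x08 = 64a8
  after D2: wrote 5B at 0x11 = b5c54844b8
  after D3: wrote 4B at 0x10 = 0b72eeb5
  after D4: wrote 5B at 0x1f = e3564fe864
  after D5: wrote 6B at 0x23 = b85d0b72eeb5
query mem[0x20]=0x56, mem[0x1b]=0xc5, mem[0x13]=0xb5, mem[0x15]=0xb8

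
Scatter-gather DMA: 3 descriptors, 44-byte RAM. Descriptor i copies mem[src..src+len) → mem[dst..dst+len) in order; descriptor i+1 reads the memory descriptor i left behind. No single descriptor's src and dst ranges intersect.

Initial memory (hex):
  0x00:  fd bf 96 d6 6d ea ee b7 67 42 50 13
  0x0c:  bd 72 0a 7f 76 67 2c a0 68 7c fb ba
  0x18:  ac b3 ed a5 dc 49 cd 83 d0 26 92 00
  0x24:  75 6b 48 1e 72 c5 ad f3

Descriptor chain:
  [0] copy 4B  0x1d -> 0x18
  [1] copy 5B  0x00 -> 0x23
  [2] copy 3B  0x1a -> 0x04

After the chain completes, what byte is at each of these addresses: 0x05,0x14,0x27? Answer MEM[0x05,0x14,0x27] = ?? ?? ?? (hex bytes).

MEM[0x05,0x14,0x27] = d0 68 6d

  after D0: wrote 4B at 0x18 = 49cd83d0
  after D1: wrote 5B at 0x23 = fdbf96d66d
  after D2: wrote 3B at 0x04 = 83d0dc
query mem[0x05]=0xd0, mem[0x14]=0x68, mem[0x27]=0x6d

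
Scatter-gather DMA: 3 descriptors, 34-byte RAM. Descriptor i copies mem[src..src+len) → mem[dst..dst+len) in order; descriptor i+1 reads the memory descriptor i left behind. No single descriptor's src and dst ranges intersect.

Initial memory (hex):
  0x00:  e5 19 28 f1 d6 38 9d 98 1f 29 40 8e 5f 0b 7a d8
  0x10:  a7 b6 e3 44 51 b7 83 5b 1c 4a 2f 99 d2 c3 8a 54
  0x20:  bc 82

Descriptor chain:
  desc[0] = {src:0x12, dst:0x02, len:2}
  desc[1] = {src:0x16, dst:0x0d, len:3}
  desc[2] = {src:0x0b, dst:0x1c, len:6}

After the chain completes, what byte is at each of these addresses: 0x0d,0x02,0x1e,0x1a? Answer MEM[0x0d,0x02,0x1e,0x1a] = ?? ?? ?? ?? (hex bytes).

D0: mem[0x02..0x03] <- [e3 44]
D1: mem[0x0d..0x0f] <- [83 5b 1c]
D2: mem[0x1c..0x21] <- [8e 5f 83 5b 1c a7]
query mem[0x0d]=0x83, mem[0x02]=0xe3, mem[0x1e]=0x83, mem[0x1a]=0x2f

MEM[0x0d,0x02,0x1e,0x1a] = 83 e3 83 2f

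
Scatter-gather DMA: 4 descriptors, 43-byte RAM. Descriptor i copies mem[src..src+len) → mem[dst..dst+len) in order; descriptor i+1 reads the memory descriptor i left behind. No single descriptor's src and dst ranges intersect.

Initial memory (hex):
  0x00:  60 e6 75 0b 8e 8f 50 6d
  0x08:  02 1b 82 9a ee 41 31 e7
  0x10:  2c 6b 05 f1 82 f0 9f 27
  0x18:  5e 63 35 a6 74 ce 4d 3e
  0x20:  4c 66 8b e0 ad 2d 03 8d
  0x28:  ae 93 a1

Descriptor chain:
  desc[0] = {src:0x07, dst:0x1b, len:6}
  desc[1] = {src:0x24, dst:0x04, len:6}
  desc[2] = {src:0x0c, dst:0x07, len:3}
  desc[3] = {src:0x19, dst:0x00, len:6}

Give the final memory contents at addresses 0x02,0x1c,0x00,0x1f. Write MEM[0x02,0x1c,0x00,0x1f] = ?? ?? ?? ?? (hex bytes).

MEM[0x02,0x1c,0x00,0x1f] = 6d 02 63 9a

D0: mem[0x1b..0x20] <- [6d 02 1b 82 9a ee]
D1: mem[0x04..0x09] <- [ad 2d 03 8d ae 93]
D2: mem[0x07..0x09] <- [ee 41 31]
D3: mem[0x00..0x05] <- [63 35 6d 02 1b 82]
query mem[0x02]=0x6d, mem[0x1c]=0x02, mem[0x00]=0x63, mem[0x1f]=0x9a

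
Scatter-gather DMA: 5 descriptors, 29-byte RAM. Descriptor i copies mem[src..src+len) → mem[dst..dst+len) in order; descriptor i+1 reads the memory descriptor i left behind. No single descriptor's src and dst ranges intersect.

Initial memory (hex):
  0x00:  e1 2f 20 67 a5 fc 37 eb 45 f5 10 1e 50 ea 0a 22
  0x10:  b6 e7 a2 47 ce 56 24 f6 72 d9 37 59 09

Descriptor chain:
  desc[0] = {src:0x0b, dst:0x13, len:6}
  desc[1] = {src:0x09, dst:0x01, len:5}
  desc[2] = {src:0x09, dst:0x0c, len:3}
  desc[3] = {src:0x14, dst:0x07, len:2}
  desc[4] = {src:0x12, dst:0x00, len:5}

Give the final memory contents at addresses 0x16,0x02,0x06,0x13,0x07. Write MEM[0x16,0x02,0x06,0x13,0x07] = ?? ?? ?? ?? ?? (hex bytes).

  after D0: wrote 6B at 0x13 = 1e50ea0a22b6
  after D1: wrote 5B at 0x01 = f5101e50ea
  after D2: wrote 3B at 0x0c = f5101e
  after D3: wrote 2B at 0x07 = 50ea
  after D4: wrote 5B at 0x00 = a21e50ea0a
query mem[0x16]=0x0a, mem[0x02]=0x50, mem[0x06]=0x37, mem[0x13]=0x1e, mem[0x07]=0x50

MEM[0x16,0x02,0x06,0x13,0x07] = 0a 50 37 1e 50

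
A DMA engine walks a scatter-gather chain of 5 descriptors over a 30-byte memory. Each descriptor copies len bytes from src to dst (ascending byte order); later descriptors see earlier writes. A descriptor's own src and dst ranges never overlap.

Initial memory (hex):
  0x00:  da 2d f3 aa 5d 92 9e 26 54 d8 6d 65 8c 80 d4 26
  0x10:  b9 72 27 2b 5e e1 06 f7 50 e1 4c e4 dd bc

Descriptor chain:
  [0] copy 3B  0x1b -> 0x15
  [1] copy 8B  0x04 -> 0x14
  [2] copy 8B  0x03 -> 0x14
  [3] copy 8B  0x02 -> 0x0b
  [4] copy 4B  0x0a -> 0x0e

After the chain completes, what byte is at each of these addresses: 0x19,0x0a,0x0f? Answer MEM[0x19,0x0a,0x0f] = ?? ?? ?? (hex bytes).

D0: mem[0x15..0x17] <- [e4 dd bc]
D1: mem[0x14..0x1b] <- [5d 92 9e 26 54 d8 6d 65]
D2: mem[0x14..0x1b] <- [aa 5d 92 9e 26 54 d8 6d]
D3: mem[0x0b..0x12] <- [f3 aa 5d 92 9e 26 54 d8]
D4: mem[0x0e..0x11] <- [6d f3 aa 5d]
query mem[0x19]=0x54, mem[0x0a]=0x6d, mem[0x0f]=0xf3

MEM[0x19,0x0a,0x0f] = 54 6d f3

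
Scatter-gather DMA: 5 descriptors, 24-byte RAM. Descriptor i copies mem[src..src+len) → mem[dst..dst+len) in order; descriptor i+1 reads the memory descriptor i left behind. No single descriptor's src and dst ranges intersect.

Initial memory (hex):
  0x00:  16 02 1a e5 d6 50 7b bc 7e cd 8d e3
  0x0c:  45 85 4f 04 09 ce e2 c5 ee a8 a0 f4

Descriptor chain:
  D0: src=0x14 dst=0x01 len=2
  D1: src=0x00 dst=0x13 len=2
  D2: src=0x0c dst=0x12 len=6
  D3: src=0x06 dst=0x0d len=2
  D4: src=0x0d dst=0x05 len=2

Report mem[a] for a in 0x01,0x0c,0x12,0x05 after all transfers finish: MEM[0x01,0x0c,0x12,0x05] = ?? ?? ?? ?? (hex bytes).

MEM[0x01,0x0c,0x12,0x05] = ee 45 45 7b

[0] 0x14->0x01 len=2 : ee a8
[1] 0x00->0x13 len=2 : 16 ee
[2] 0x0c->0x12 len=6 : 45 85 4f 04 09 ce
[3] 0x06->0x0d len=2 : 7b bc
[4] 0x0d->0x05 len=2 : 7b bc
query mem[0x01]=0xee, mem[0x0c]=0x45, mem[0x12]=0x45, mem[0x05]=0x7b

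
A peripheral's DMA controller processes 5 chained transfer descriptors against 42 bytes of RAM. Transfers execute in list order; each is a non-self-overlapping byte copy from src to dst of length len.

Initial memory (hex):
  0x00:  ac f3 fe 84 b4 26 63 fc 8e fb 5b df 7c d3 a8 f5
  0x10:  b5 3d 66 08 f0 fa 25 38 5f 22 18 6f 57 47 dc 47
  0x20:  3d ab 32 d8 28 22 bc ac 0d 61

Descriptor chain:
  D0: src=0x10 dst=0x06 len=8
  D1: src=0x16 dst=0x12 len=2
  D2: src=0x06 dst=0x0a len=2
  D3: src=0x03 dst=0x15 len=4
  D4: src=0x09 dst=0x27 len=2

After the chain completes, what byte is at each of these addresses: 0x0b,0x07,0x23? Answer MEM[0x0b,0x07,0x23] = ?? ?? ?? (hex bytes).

[0] 0x10->0x06 len=8 : b5 3d 66 08 f0 fa 25 38
[1] 0x16->0x12 len=2 : 25 38
[2] 0x06->0x0a len=2 : b5 3d
[3] 0x03->0x15 len=4 : 84 b4 26 b5
[4] 0x09->0x27 len=2 : 08 b5
query mem[0x0b]=0x3d, mem[0x07]=0x3d, mem[0x23]=0xd8

MEM[0x0b,0x07,0x23] = 3d 3d d8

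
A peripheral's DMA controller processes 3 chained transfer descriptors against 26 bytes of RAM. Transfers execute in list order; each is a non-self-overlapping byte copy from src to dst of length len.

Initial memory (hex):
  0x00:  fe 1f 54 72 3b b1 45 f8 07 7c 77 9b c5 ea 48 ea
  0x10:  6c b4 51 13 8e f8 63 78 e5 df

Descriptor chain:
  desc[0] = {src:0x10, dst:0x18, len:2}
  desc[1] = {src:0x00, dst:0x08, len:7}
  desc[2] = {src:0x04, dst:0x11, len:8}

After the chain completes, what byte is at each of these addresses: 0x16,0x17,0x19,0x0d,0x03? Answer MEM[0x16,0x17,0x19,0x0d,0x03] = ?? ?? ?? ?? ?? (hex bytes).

D0: mem[0x18..0x19] <- [6c b4]
D1: mem[0x08..0x0e] <- [fe 1f 54 72 3b b1 45]
D2: mem[0x11..0x18] <- [3b b1 45 f8 fe 1f 54 72]
query mem[0x16]=0x1f, mem[0x17]=0x54, mem[0x19]=0xb4, mem[0x0d]=0xb1, mem[0x03]=0x72

MEM[0x16,0x17,0x19,0x0d,0x03] = 1f 54 b4 b1 72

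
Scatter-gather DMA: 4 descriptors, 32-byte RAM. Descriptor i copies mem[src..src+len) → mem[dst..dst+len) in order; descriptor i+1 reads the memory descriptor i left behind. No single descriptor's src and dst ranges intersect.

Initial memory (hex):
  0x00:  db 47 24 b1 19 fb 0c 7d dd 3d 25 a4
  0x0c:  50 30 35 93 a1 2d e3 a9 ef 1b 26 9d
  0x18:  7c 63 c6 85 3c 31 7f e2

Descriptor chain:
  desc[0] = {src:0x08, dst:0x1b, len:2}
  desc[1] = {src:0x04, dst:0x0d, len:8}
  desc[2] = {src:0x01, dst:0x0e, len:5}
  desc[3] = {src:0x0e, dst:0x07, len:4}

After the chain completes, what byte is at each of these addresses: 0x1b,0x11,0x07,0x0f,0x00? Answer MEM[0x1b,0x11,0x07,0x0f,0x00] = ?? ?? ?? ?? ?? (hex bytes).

MEM[0x1b,0x11,0x07,0x0f,0x00] = dd 19 47 24 db

[0] 0x08->0x1b len=2 : dd 3d
[1] 0x04->0x0d len=8 : 19 fb 0c 7d dd 3d 25 a4
[2] 0x01->0x0e len=5 : 47 24 b1 19 fb
[3] 0x0e->0x07 len=4 : 47 24 b1 19
query mem[0x1b]=0xdd, mem[0x11]=0x19, mem[0x07]=0x47, mem[0x0f]=0x24, mem[0x00]=0xdb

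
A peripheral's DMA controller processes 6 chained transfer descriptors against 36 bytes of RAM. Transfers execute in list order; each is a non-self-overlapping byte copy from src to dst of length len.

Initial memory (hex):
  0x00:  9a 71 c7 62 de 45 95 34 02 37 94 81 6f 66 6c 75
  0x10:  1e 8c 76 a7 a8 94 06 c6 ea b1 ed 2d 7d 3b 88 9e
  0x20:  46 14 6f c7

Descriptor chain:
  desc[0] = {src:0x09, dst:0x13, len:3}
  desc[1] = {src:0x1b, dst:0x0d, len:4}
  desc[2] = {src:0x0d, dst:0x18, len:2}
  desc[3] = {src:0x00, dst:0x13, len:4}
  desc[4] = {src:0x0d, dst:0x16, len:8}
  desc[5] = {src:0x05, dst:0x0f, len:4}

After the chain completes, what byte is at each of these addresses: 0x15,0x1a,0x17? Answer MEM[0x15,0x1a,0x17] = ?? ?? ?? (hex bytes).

MEM[0x15,0x1a,0x17] = c7 8c 7d

  after D0: wrote 3B at 0x13 = 379481
  after D1: wrote 4B at 0x0d = 2d7d3b88
  after D2: wrote 2B at 0x18 = 2d7d
  after D3: wrote 4B at 0x13 = 9a71c762
  after D4: wrote 8B at 0x16 = 2d7d3b888c769a71
  after D5: wrote 4B at 0x0f = 45953402
query mem[0x15]=0xc7, mem[0x1a]=0x8c, mem[0x17]=0x7d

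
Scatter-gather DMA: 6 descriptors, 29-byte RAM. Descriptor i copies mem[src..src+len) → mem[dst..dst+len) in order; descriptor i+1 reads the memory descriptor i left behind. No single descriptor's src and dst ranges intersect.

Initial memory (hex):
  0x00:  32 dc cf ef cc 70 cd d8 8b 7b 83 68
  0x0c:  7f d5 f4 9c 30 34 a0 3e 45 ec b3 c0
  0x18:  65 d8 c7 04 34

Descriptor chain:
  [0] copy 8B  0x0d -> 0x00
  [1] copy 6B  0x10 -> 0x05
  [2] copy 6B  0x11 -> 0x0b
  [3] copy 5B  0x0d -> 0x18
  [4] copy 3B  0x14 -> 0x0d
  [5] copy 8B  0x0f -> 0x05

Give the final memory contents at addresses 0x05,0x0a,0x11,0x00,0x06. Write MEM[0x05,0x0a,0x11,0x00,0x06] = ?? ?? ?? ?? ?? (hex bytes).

#0 dst[0x00+8] := {0xd5,0xf4,0x9c,0x30,0x34,0xa0,0x3e,0x45}
#1 dst[0x05+6] := {0x30,0x34,0xa0,0x3e,0x45,0xec}
#2 dst[0x0b+6] := {0x34,0xa0,0x3e,0x45,0xec,0xb3}
#3 dst[0x18+5] := {0x3e,0x45,0xec,0xb3,0x34}
#4 dst[0x0d+3] := {0x45,0xec,0xb3}
#5 dst[0x05+8] := {0xb3,0xb3,0x34,0xa0,0x3e,0x45,0xec,0xb3}
query mem[0x05]=0xb3, mem[0x0a]=0x45, mem[0x11]=0x34, mem[0x00]=0xd5, mem[0x06]=0xb3

MEM[0x05,0x0a,0x11,0x00,0x06] = b3 45 34 d5 b3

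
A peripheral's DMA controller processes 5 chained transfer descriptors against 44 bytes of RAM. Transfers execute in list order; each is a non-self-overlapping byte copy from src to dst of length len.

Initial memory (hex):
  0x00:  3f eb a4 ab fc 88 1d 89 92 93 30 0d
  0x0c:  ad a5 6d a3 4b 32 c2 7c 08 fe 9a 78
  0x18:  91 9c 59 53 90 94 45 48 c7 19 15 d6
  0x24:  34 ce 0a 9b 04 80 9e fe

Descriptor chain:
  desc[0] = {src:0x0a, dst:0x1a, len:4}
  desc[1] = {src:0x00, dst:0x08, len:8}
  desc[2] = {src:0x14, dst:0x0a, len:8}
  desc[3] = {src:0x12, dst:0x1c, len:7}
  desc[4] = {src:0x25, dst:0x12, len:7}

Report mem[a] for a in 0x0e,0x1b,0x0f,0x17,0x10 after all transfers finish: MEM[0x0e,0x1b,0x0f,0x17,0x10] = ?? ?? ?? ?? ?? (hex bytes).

MEM[0x0e,0x1b,0x0f,0x17,0x10] = 91 0d 9c 9e 30

D0: mem[0x1a..0x1d] <- [30 0d ad a5]
D1: mem[0x08..0x0f] <- [3f eb a4 ab fc 88 1d 89]
D2: mem[0x0a..0x11] <- [08 fe 9a 78 91 9c 30 0d]
D3: mem[0x1c..0x22] <- [c2 7c 08 fe 9a 78 91]
D4: mem[0x12..0x18] <- [ce 0a 9b 04 80 9e fe]
query mem[0x0e]=0x91, mem[0x1b]=0x0d, mem[0x0f]=0x9c, mem[0x17]=0x9e, mem[0x10]=0x30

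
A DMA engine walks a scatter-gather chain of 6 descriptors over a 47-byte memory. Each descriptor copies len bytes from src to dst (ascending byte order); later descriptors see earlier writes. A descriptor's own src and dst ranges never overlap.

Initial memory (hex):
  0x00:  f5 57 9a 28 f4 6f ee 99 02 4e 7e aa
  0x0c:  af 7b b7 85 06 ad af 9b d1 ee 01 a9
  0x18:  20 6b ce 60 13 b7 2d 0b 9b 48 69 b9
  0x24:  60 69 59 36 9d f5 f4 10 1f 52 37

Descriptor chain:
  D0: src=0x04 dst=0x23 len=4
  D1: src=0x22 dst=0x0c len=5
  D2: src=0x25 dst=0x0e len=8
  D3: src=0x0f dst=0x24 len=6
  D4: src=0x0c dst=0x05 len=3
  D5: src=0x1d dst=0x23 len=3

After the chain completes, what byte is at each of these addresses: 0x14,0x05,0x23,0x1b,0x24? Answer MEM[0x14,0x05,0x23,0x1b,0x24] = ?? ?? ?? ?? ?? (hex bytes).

#0 dst[0x23+4] := {0xf4,0x6f,0xee,0x99}
#1 dst[0x0c+5] := {0x69,0xf4,0x6f,0xee,0x99}
#2 dst[0x0e+8] := {0xee,0x99,0x36,0x9d,0xf5,0xf4,0x10,0x1f}
#3 dst[0x24+6] := {0x99,0x36,0x9d,0xf5,0xf4,0x10}
#4 dst[0x05+3] := {0x69,0xf4,0xee}
#5 dst[0x23+3] := {0xb7,0x2d,0x0b}
query mem[0x14]=0x10, mem[0x05]=0x69, mem[0x23]=0xb7, mem[0x1b]=0x60, mem[0x24]=0x2d

MEM[0x14,0x05,0x23,0x1b,0x24] = 10 69 b7 60 2d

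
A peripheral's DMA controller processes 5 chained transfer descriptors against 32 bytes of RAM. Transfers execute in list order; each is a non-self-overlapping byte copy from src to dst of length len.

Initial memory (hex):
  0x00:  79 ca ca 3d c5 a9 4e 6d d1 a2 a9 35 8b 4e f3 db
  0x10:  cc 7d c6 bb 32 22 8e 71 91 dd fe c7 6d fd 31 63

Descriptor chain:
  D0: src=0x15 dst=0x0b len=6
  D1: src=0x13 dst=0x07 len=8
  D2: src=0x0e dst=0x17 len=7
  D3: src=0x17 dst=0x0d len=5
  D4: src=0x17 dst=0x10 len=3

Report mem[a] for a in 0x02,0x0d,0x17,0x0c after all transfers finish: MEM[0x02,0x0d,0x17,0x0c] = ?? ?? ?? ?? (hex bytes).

MEM[0x02,0x0d,0x17,0x0c] = ca fe fe 91

[0] 0x15->0x0b len=6 : 22 8e 71 91 dd fe
[1] 0x13->0x07 len=8 : bb 32 22 8e 71 91 dd fe
[2] 0x0e->0x17 len=7 : fe dd fe 7d c6 bb 32
[3] 0x17->0x0d len=5 : fe dd fe 7d c6
[4] 0x17->0x10 len=3 : fe dd fe
query mem[0x02]=0xca, mem[0x0d]=0xfe, mem[0x17]=0xfe, mem[0x0c]=0x91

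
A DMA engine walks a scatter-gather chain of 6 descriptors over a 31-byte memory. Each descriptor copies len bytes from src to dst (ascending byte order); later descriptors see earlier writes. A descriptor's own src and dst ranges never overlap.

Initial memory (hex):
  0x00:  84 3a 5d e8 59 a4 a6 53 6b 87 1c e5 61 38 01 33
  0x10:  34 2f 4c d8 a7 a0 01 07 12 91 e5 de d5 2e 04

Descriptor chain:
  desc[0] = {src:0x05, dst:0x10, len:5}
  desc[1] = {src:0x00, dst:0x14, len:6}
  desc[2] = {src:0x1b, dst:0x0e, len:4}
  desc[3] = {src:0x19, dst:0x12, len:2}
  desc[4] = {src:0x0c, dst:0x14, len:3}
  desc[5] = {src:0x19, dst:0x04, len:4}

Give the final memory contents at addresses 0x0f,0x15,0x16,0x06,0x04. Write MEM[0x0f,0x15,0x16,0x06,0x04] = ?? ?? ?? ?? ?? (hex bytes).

[0] 0x05->0x10 len=5 : a4 a6 53 6b 87
[1] 0x00->0x14 len=6 : 84 3a 5d e8 59 a4
[2] 0x1b->0x0e len=4 : de d5 2e 04
[3] 0x19->0x12 len=2 : a4 e5
[4] 0x0c->0x14 len=3 : 61 38 de
[5] 0x19->0x04 len=4 : a4 e5 de d5
query mem[0x0f]=0xd5, mem[0x15]=0x38, mem[0x16]=0xde, mem[0x06]=0xde, mem[0x04]=0xa4

MEM[0x0f,0x15,0x16,0x06,0x04] = d5 38 de de a4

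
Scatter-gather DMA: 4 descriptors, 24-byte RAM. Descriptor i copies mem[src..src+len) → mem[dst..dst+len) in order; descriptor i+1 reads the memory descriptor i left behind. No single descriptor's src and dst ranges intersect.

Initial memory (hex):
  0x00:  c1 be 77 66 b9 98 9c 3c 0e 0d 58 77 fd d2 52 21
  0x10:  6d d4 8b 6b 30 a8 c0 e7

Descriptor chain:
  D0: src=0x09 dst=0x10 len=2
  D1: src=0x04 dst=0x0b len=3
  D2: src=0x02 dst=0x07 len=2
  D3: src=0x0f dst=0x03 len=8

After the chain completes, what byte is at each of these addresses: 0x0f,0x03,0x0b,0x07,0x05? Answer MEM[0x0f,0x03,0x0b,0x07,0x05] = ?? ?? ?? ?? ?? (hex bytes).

MEM[0x0f,0x03,0x0b,0x07,0x05] = 21 21 b9 6b 58

#0 dst[0x10+2] := {0x0d,0x58}
#1 dst[0x0b+3] := {0xb9,0x98,0x9c}
#2 dst[0x07+2] := {0x77,0x66}
#3 dst[0x03+8] := {0x21,0x0d,0x58,0x8b,0x6b,0x30,0xa8,0xc0}
query mem[0x0f]=0x21, mem[0x03]=0x21, mem[0x0b]=0xb9, mem[0x07]=0x6b, mem[0x05]=0x58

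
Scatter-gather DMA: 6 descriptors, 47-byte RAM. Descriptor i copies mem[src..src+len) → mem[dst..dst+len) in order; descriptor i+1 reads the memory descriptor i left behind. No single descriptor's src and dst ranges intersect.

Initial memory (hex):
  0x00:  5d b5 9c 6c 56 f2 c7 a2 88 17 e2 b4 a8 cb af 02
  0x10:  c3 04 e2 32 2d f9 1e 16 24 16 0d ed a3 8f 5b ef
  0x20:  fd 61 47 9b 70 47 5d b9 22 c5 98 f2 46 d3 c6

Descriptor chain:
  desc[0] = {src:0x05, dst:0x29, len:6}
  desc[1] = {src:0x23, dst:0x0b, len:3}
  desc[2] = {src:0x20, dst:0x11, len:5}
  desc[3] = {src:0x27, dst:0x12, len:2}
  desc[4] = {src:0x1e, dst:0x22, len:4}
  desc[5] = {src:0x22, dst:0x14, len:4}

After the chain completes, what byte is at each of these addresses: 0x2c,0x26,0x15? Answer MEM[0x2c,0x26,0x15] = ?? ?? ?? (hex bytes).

MEM[0x2c,0x26,0x15] = 88 5d ef

[0] 0x05->0x29 len=6 : f2 c7 a2 88 17 e2
[1] 0x23->0x0b len=3 : 9b 70 47
[2] 0x20->0x11 len=5 : fd 61 47 9b 70
[3] 0x27->0x12 len=2 : b9 22
[4] 0x1e->0x22 len=4 : 5b ef fd 61
[5] 0x22->0x14 len=4 : 5b ef fd 61
query mem[0x2c]=0x88, mem[0x26]=0x5d, mem[0x15]=0xef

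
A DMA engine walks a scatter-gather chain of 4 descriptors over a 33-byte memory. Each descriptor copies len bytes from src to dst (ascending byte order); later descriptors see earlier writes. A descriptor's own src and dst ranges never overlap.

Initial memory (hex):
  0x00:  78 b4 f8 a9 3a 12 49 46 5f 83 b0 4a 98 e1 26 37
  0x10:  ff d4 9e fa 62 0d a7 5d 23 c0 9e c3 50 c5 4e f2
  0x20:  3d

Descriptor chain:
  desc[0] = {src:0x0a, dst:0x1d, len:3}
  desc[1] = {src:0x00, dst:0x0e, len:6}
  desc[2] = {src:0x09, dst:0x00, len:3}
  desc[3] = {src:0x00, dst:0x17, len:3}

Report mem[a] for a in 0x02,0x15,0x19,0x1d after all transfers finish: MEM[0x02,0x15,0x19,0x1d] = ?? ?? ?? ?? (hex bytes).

MEM[0x02,0x15,0x19,0x1d] = 4a 0d 4a b0

[0] 0x0a->0x1d len=3 : b0 4a 98
[1] 0x00->0x0e len=6 : 78 b4 f8 a9 3a 12
[2] 0x09->0x00 len=3 : 83 b0 4a
[3] 0x00->0x17 len=3 : 83 b0 4a
query mem[0x02]=0x4a, mem[0x15]=0x0d, mem[0x19]=0x4a, mem[0x1d]=0xb0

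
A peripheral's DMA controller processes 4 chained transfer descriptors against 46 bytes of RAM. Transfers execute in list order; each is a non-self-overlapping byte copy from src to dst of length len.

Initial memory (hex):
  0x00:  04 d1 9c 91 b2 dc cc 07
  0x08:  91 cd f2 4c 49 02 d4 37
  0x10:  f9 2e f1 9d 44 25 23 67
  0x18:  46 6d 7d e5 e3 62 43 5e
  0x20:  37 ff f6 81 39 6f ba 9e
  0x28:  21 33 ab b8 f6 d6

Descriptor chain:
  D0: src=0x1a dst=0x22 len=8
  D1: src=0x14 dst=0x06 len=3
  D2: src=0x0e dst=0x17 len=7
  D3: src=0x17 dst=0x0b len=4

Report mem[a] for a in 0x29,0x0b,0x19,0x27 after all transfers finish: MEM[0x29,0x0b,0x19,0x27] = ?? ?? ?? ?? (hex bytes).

MEM[0x29,0x0b,0x19,0x27] = ff d4 f9 5e

D0: mem[0x22..0x29] <- [7d e5 e3 62 43 5e 37 ff]
D1: mem[0x06..0x08] <- [44 25 23]
D2: mem[0x17..0x1d] <- [d4 37 f9 2e f1 9d 44]
D3: mem[0x0b..0x0e] <- [d4 37 f9 2e]
query mem[0x29]=0xff, mem[0x0b]=0xd4, mem[0x19]=0xf9, mem[0x27]=0x5e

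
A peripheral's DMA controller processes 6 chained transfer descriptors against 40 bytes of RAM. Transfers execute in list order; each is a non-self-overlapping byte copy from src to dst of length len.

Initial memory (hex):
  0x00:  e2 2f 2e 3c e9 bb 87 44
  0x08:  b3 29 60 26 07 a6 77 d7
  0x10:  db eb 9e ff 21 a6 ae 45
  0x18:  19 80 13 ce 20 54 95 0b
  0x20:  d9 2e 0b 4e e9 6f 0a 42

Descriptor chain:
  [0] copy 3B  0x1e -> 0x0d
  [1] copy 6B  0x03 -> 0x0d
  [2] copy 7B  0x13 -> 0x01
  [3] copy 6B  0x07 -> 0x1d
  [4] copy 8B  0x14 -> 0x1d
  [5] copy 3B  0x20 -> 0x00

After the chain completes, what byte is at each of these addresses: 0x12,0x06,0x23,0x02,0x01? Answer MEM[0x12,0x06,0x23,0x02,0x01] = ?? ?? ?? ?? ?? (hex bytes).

MEM[0x12,0x06,0x23,0x02,0x01] = b3 19 13 80 19

[0] 0x1e->0x0d len=3 : 95 0b d9
[1] 0x03->0x0d len=6 : 3c e9 bb 87 44 b3
[2] 0x13->0x01 len=7 : ff 21 a6 ae 45 19 80
[3] 0x07->0x1d len=6 : 80 b3 29 60 26 07
[4] 0x14->0x1d len=8 : 21 a6 ae 45 19 80 13 ce
[5] 0x20->0x00 len=3 : 45 19 80
query mem[0x12]=0xb3, mem[0x06]=0x19, mem[0x23]=0x13, mem[0x02]=0x80, mem[0x01]=0x19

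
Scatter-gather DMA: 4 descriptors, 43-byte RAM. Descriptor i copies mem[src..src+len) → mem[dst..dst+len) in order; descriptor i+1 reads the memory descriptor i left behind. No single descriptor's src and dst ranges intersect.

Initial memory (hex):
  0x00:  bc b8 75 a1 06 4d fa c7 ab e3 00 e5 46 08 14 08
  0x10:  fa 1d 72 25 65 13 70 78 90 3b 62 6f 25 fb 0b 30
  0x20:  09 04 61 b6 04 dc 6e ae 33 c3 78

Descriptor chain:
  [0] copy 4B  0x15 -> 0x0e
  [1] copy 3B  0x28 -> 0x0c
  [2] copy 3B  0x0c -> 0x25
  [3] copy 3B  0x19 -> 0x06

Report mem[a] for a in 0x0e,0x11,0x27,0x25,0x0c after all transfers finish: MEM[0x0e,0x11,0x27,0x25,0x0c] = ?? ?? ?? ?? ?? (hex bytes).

MEM[0x0e,0x11,0x27,0x25,0x0c] = 78 90 78 33 33

#0 dst[0x0e+4] := {0x13,0x70,0x78,0x90}
#1 dst[0x0c+3] := {0x33,0xc3,0x78}
#2 dst[0x25+3] := {0x33,0xc3,0x78}
#3 dst[0x06+3] := {0x3b,0x62,0x6f}
query mem[0x0e]=0x78, mem[0x11]=0x90, mem[0x27]=0x78, mem[0x25]=0x33, mem[0x0c]=0x33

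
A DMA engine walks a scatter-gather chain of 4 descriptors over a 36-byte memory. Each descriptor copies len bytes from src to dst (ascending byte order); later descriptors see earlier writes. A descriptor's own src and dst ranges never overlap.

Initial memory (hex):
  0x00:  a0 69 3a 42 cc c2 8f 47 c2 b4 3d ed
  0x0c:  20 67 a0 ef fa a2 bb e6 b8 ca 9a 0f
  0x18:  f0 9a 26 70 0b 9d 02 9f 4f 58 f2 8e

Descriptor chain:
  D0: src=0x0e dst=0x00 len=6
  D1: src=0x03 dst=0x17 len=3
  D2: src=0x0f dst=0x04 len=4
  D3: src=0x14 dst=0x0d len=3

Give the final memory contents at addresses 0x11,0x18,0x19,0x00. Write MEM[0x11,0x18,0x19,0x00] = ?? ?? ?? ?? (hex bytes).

[0] 0x0e->0x00 len=6 : a0 ef fa a2 bb e6
[1] 0x03->0x17 len=3 : a2 bb e6
[2] 0x0f->0x04 len=4 : ef fa a2 bb
[3] 0x14->0x0d len=3 : b8 ca 9a
query mem[0x11]=0xa2, mem[0x18]=0xbb, mem[0x19]=0xe6, mem[0x00]=0xa0

MEM[0x11,0x18,0x19,0x00] = a2 bb e6 a0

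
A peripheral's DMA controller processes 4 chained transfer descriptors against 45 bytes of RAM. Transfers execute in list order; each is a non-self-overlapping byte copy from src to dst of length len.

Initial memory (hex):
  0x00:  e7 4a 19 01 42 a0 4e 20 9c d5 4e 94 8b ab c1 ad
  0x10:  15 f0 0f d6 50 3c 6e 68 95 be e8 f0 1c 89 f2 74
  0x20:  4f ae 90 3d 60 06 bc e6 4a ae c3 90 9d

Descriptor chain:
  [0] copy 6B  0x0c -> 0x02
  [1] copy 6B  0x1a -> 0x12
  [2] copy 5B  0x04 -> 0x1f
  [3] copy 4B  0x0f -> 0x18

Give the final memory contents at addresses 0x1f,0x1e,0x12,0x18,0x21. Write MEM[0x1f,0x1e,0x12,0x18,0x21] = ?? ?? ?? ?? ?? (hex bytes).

D0: mem[0x02..0x07] <- [8b ab c1 ad 15 f0]
D1: mem[0x12..0x17] <- [e8 f0 1c 89 f2 74]
D2: mem[0x1f..0x23] <- [c1 ad 15 f0 9c]
D3: mem[0x18..0x1b] <- [ad 15 f0 e8]
query mem[0x1f]=0xc1, mem[0x1e]=0xf2, mem[0x12]=0xe8, mem[0x18]=0xad, mem[0x21]=0x15

MEM[0x1f,0x1e,0x12,0x18,0x21] = c1 f2 e8 ad 15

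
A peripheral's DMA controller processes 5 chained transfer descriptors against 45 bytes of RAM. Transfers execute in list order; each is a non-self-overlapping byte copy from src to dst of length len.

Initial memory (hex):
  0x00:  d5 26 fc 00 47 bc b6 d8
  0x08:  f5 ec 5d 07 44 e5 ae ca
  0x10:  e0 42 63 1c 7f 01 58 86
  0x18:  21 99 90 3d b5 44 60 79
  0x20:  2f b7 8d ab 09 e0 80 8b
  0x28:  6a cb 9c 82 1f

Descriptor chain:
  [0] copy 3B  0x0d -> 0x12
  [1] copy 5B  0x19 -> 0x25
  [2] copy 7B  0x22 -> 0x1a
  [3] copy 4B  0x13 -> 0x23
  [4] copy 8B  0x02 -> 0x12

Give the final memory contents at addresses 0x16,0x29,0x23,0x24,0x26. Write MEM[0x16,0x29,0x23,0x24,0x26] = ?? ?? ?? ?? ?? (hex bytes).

MEM[0x16,0x29,0x23,0x24,0x26] = b6 44 ae ca 58

  after D0: wrote 3B at 0x12 = e5aeca
  after D1: wrote 5B at 0x25 = 99903db544
  after D2: wrote 7B at 0x1a = 8dab0999903db5
  after D3: wrote 4B at 0x23 = aeca0158
  after D4: wrote 8B at 0x12 = fc0047bcb6d8f5ec
query mem[0x16]=0xb6, mem[0x29]=0x44, mem[0x23]=0xae, mem[0x24]=0xca, mem[0x26]=0x58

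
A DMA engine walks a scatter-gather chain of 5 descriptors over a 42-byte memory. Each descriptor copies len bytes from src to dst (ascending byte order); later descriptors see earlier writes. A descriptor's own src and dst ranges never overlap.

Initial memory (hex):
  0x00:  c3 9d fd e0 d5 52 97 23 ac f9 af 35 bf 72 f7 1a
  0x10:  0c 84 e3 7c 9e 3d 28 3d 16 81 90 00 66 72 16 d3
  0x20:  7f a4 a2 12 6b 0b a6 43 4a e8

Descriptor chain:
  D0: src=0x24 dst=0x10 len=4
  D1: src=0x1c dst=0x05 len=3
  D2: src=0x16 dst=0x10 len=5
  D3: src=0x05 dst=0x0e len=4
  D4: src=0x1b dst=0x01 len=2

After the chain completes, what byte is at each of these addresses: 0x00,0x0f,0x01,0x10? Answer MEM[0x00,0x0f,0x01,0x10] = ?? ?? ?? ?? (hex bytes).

D0: mem[0x10..0x13] <- [6b 0b a6 43]
D1: mem[0x05..0x07] <- [66 72 16]
D2: mem[0x10..0x14] <- [28 3d 16 81 90]
D3: mem[0x0e..0x11] <- [66 72 16 ac]
D4: mem[0x01..0x02] <- [00 66]
query mem[0x00]=0xc3, mem[0x0f]=0x72, mem[0x01]=0x00, mem[0x10]=0x16

MEM[0x00,0x0f,0x01,0x10] = c3 72 00 16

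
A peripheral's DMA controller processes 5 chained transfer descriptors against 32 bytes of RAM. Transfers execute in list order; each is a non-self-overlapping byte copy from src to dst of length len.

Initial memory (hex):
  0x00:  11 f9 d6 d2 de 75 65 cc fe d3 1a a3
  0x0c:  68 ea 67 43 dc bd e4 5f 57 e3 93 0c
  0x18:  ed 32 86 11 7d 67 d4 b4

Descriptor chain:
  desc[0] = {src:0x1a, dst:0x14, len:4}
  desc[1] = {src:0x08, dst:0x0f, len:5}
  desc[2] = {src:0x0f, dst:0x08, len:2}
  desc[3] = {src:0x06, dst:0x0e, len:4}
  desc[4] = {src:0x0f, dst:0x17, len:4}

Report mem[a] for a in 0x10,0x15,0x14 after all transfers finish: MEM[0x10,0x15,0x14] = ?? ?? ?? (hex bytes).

  after D0: wrote 4B at 0x14 = 86117d67
  after D1: wrote 5B at 0x0f = fed31aa368
  after D2: wrote 2B at 0x08 = fed3
  after D3: wrote 4B at 0x0e = 65ccfed3
  after D4: wrote 4B at 0x17 = ccfed3a3
query mem[0x10]=0xfe, mem[0x15]=0x11, mem[0x14]=0x86

MEM[0x10,0x15,0x14] = fe 11 86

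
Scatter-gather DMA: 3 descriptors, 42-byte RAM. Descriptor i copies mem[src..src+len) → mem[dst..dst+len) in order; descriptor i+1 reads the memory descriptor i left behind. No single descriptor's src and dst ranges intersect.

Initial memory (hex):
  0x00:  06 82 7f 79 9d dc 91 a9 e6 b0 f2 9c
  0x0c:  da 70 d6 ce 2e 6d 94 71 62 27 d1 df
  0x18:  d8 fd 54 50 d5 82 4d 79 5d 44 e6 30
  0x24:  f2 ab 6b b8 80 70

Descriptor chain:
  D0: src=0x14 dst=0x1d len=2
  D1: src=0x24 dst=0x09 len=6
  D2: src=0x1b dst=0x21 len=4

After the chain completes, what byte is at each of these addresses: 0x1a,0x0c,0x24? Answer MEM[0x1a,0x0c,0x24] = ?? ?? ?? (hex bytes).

MEM[0x1a,0x0c,0x24] = 54 b8 27

#0 dst[0x1d+2] := {0x62,0x27}
#1 dst[0x09+6] := {0xf2,0xab,0x6b,0xb8,0x80,0x70}
#2 dst[0x21+4] := {0x50,0xd5,0x62,0x27}
query mem[0x1a]=0x54, mem[0x0c]=0xb8, mem[0x24]=0x27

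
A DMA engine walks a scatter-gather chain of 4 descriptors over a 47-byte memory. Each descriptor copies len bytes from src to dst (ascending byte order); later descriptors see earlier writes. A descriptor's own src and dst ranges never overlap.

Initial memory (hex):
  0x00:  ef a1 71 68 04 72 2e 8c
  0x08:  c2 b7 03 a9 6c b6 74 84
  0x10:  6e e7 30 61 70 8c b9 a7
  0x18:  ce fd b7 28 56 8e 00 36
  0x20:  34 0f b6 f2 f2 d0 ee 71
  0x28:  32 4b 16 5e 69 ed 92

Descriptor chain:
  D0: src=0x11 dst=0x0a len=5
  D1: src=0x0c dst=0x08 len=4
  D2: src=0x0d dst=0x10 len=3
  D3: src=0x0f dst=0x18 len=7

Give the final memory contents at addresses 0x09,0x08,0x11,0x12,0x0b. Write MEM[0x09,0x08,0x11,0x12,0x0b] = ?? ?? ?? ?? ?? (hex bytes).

D0: mem[0x0a..0x0e] <- [e7 30 61 70 8c]
D1: mem[0x08..0x0b] <- [61 70 8c 84]
D2: mem[0x10..0x12] <- [70 8c 84]
D3: mem[0x18..0x1e] <- [84 70 8c 84 61 70 8c]
query mem[0x09]=0x70, mem[0x08]=0x61, mem[0x11]=0x8c, mem[0x12]=0x84, mem[0x0b]=0x84

MEM[0x09,0x08,0x11,0x12,0x0b] = 70 61 8c 84 84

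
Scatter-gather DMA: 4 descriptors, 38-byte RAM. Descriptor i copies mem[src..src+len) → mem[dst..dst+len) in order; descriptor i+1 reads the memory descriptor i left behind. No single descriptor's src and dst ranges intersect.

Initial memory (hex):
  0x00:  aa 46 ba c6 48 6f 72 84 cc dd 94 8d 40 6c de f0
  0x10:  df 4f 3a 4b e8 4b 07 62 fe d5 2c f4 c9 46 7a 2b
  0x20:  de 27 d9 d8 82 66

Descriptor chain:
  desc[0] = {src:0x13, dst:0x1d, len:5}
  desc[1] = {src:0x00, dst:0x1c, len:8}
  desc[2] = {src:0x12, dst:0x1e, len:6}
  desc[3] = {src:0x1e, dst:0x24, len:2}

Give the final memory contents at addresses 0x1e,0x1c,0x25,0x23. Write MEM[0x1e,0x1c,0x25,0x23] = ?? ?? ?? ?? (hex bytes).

MEM[0x1e,0x1c,0x25,0x23] = 3a aa 4b 62

D0: mem[0x1d..0x21] <- [4b e8 4b 07 62]
D1: mem[0x1c..0x23] <- [aa 46 ba c6 48 6f 72 84]
D2: mem[0x1e..0x23] <- [3a 4b e8 4b 07 62]
D3: mem[0x24..0x25] <- [3a 4b]
query mem[0x1e]=0x3a, mem[0x1c]=0xaa, mem[0x25]=0x4b, mem[0x23]=0x62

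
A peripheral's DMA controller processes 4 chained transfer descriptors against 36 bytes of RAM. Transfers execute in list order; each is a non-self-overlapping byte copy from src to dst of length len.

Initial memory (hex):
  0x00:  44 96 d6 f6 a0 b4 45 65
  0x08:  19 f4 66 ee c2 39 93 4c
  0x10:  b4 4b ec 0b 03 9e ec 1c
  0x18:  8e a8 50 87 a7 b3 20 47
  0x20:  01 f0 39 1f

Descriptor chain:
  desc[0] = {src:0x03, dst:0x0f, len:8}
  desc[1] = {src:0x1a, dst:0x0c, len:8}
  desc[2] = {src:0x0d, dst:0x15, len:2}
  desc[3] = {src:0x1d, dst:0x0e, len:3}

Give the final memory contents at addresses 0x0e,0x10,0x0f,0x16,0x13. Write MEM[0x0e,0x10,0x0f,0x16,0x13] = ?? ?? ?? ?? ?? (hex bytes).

[0] 0x03->0x0f len=8 : f6 a0 b4 45 65 19 f4 66
[1] 0x1a->0x0c len=8 : 50 87 a7 b3 20 47 01 f0
[2] 0x0d->0x15 len=2 : 87 a7
[3] 0x1d->0x0e len=3 : b3 20 47
query mem[0x0e]=0xb3, mem[0x10]=0x47, mem[0x0f]=0x20, mem[0x16]=0xa7, mem[0x13]=0xf0

MEM[0x0e,0x10,0x0f,0x16,0x13] = b3 47 20 a7 f0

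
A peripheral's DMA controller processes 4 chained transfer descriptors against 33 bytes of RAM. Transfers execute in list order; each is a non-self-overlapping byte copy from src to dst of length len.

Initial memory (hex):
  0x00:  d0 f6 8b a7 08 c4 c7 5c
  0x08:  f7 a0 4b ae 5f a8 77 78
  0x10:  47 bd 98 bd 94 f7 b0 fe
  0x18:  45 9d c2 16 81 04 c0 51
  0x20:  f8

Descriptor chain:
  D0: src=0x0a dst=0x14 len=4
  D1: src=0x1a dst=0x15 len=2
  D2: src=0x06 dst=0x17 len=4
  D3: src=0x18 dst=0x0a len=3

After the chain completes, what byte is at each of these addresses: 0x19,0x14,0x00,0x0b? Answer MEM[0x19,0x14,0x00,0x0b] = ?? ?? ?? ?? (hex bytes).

MEM[0x19,0x14,0x00,0x0b] = f7 4b d0 f7

[0] 0x0a->0x14 len=4 : 4b ae 5f a8
[1] 0x1a->0x15 len=2 : c2 16
[2] 0x06->0x17 len=4 : c7 5c f7 a0
[3] 0x18->0x0a len=3 : 5c f7 a0
query mem[0x19]=0xf7, mem[0x14]=0x4b, mem[0x00]=0xd0, mem[0x0b]=0xf7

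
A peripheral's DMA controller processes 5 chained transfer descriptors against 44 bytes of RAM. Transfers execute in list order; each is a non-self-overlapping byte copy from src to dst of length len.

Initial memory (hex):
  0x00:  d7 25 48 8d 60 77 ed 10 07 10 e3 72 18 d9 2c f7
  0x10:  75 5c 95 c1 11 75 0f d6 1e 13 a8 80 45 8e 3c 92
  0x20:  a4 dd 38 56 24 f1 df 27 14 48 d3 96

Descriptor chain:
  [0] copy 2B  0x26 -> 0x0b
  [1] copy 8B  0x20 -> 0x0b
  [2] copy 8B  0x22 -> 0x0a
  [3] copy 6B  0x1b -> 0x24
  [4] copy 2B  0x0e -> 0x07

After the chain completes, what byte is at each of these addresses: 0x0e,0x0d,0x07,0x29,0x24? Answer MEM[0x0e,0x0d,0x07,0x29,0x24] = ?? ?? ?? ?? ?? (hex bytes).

MEM[0x0e,0x0d,0x07,0x29,0x24] = df f1 df a4 80

D0: mem[0x0b..0x0c] <- [df 27]
D1: mem[0x0b..0x12] <- [a4 dd 38 56 24 f1 df 27]
D2: mem[0x0a..0x11] <- [38 56 24 f1 df 27 14 48]
D3: mem[0x24..0x29] <- [80 45 8e 3c 92 a4]
D4: mem[0x07..0x08] <- [df 27]
query mem[0x0e]=0xdf, mem[0x0d]=0xf1, mem[0x07]=0xdf, mem[0x29]=0xa4, mem[0x24]=0x80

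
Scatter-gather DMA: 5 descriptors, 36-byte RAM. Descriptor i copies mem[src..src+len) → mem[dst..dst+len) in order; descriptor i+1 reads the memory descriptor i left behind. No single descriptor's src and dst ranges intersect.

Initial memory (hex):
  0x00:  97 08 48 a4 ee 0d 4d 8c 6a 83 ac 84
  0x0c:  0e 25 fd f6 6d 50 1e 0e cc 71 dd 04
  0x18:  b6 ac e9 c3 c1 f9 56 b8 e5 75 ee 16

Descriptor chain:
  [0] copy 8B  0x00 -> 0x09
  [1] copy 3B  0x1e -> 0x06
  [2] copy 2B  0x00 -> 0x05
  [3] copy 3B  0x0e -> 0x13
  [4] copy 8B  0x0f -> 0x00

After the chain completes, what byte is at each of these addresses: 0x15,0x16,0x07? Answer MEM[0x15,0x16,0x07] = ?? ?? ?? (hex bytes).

  after D0: wrote 8B at 0x09 = 970848a4ee0d4d8c
  after D1: wrote 3B at 0x06 = 56b8e5
  after D2: wrote 2B at 0x05 = 9708
  after D3: wrote 3B at 0x13 = 0d4d8c
  after D4: wrote 8B at 0x00 = 4d8c501e0d4d8cdd
query mem[0x15]=0x8c, mem[0x16]=0xdd, mem[0x07]=0xdd

MEM[0x15,0x16,0x07] = 8c dd dd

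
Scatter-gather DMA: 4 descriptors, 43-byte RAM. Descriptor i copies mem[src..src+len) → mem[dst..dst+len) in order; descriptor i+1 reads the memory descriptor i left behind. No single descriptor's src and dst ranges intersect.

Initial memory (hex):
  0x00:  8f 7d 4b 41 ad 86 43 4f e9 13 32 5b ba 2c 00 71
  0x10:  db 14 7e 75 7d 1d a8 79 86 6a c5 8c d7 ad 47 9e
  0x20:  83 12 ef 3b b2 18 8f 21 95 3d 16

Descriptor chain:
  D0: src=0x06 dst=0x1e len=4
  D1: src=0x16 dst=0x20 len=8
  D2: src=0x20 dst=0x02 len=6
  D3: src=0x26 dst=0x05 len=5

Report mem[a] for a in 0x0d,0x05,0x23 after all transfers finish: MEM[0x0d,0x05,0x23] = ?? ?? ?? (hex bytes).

#0 dst[0x1e+4] := {0x43,0x4f,0xe9,0x13}
#1 dst[0x20+8] := {0xa8,0x79,0x86,0x6a,0xc5,0x8c,0xd7,0xad}
#2 dst[0x02+6] := {0xa8,0x79,0x86,0x6a,0xc5,0x8c}
#3 dst[0x05+5] := {0xd7,0xad,0x95,0x3d,0x16}
query mem[0x0d]=0x2c, mem[0x05]=0xd7, mem[0x23]=0x6a

MEM[0x0d,0x05,0x23] = 2c d7 6a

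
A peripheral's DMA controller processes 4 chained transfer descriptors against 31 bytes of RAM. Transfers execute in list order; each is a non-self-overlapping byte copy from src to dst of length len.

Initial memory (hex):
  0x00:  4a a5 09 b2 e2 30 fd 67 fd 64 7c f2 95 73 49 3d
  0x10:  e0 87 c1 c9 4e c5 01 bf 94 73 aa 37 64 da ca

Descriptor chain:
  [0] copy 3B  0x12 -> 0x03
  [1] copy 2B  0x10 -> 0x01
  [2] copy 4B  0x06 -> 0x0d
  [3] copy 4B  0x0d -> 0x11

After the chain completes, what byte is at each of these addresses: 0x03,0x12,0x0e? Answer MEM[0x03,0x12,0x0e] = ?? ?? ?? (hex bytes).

MEM[0x03,0x12,0x0e] = c1 67 67

#0 dst[0x03+3] := {0xc1,0xc9,0x4e}
#1 dst[0x01+2] := {0xe0,0x87}
#2 dst[0x0d+4] := {0xfd,0x67,0xfd,0x64}
#3 dst[0x11+4] := {0xfd,0x67,0xfd,0x64}
query mem[0x03]=0xc1, mem[0x12]=0x67, mem[0x0e]=0x67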